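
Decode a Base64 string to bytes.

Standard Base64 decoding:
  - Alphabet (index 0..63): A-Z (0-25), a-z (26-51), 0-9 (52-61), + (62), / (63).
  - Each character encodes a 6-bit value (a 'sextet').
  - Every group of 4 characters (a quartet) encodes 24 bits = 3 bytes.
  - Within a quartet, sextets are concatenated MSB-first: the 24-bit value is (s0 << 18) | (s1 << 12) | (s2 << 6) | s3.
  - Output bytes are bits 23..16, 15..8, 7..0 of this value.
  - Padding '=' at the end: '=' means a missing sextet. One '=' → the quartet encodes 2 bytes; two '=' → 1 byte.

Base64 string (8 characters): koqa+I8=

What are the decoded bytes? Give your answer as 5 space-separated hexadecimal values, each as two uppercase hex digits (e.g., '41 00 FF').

Answer: 92 8A 9A F8 8F

Derivation:
After char 0 ('k'=36): chars_in_quartet=1 acc=0x24 bytes_emitted=0
After char 1 ('o'=40): chars_in_quartet=2 acc=0x928 bytes_emitted=0
After char 2 ('q'=42): chars_in_quartet=3 acc=0x24A2A bytes_emitted=0
After char 3 ('a'=26): chars_in_quartet=4 acc=0x928A9A -> emit 92 8A 9A, reset; bytes_emitted=3
After char 4 ('+'=62): chars_in_quartet=1 acc=0x3E bytes_emitted=3
After char 5 ('I'=8): chars_in_quartet=2 acc=0xF88 bytes_emitted=3
After char 6 ('8'=60): chars_in_quartet=3 acc=0x3E23C bytes_emitted=3
Padding '=': partial quartet acc=0x3E23C -> emit F8 8F; bytes_emitted=5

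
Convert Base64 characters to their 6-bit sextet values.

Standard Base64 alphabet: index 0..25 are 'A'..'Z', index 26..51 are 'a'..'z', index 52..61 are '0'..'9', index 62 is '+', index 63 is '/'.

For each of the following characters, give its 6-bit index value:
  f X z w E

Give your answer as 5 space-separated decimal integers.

'f': a..z range, 26 + ord('f') − ord('a') = 31
'X': A..Z range, ord('X') − ord('A') = 23
'z': a..z range, 26 + ord('z') − ord('a') = 51
'w': a..z range, 26 + ord('w') − ord('a') = 48
'E': A..Z range, ord('E') − ord('A') = 4

Answer: 31 23 51 48 4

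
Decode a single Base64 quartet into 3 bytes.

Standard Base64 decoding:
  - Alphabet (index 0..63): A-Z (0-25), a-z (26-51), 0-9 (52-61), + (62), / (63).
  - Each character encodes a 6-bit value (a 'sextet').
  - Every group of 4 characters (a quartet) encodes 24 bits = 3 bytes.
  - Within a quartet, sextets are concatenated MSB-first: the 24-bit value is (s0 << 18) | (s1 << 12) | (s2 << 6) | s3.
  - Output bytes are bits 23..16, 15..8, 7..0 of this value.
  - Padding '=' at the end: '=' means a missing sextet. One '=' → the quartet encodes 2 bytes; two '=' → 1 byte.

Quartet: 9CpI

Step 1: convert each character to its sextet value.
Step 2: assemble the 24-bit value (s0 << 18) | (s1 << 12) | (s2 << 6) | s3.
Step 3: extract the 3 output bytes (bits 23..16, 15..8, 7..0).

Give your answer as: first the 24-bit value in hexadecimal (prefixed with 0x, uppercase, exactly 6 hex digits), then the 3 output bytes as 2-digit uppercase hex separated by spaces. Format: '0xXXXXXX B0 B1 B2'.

Sextets: 9=61, C=2, p=41, I=8
24-bit: (61<<18) | (2<<12) | (41<<6) | 8
      = 0xF40000 | 0x002000 | 0x000A40 | 0x000008
      = 0xF42A48
Bytes: (v>>16)&0xFF=F4, (v>>8)&0xFF=2A, v&0xFF=48

Answer: 0xF42A48 F4 2A 48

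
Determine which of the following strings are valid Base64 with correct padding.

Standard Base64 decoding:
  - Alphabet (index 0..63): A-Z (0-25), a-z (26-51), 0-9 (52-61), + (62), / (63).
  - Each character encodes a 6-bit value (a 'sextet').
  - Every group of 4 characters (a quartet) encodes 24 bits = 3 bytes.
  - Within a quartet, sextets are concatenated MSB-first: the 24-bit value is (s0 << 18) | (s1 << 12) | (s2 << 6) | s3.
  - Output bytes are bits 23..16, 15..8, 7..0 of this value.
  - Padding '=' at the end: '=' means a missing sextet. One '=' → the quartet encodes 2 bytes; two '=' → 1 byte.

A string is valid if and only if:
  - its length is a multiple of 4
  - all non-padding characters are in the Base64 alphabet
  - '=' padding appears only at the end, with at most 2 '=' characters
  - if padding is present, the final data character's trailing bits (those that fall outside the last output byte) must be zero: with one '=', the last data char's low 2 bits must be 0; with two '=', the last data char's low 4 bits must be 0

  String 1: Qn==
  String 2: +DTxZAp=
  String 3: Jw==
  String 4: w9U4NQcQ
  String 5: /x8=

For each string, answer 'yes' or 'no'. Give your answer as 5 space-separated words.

Answer: no no yes yes yes

Derivation:
String 1: 'Qn==' → invalid (bad trailing bits)
String 2: '+DTxZAp=' → invalid (bad trailing bits)
String 3: 'Jw==' → valid
String 4: 'w9U4NQcQ' → valid
String 5: '/x8=' → valid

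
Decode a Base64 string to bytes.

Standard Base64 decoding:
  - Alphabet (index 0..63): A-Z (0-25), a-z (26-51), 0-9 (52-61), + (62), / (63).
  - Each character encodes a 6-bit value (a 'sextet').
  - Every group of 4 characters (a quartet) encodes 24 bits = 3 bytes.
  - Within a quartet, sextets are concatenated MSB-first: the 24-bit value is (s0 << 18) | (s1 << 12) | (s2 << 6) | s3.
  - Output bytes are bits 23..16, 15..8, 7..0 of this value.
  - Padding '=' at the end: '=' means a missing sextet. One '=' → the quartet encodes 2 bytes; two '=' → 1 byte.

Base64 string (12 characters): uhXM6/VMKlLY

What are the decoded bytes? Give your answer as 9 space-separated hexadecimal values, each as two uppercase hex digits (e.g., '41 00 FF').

Answer: BA 15 CC EB F5 4C 2A 52 D8

Derivation:
After char 0 ('u'=46): chars_in_quartet=1 acc=0x2E bytes_emitted=0
After char 1 ('h'=33): chars_in_quartet=2 acc=0xBA1 bytes_emitted=0
After char 2 ('X'=23): chars_in_quartet=3 acc=0x2E857 bytes_emitted=0
After char 3 ('M'=12): chars_in_quartet=4 acc=0xBA15CC -> emit BA 15 CC, reset; bytes_emitted=3
After char 4 ('6'=58): chars_in_quartet=1 acc=0x3A bytes_emitted=3
After char 5 ('/'=63): chars_in_quartet=2 acc=0xEBF bytes_emitted=3
After char 6 ('V'=21): chars_in_quartet=3 acc=0x3AFD5 bytes_emitted=3
After char 7 ('M'=12): chars_in_quartet=4 acc=0xEBF54C -> emit EB F5 4C, reset; bytes_emitted=6
After char 8 ('K'=10): chars_in_quartet=1 acc=0xA bytes_emitted=6
After char 9 ('l'=37): chars_in_quartet=2 acc=0x2A5 bytes_emitted=6
After char 10 ('L'=11): chars_in_quartet=3 acc=0xA94B bytes_emitted=6
After char 11 ('Y'=24): chars_in_quartet=4 acc=0x2A52D8 -> emit 2A 52 D8, reset; bytes_emitted=9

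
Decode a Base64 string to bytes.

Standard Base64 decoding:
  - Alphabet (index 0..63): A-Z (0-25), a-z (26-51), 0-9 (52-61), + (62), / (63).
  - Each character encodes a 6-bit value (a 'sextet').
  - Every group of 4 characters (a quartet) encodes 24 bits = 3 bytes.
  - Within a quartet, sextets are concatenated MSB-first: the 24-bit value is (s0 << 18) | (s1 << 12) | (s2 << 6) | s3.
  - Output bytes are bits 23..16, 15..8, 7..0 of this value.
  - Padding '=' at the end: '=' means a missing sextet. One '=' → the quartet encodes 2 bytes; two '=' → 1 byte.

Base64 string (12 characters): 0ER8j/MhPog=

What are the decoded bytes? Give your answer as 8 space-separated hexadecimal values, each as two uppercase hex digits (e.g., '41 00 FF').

After char 0 ('0'=52): chars_in_quartet=1 acc=0x34 bytes_emitted=0
After char 1 ('E'=4): chars_in_quartet=2 acc=0xD04 bytes_emitted=0
After char 2 ('R'=17): chars_in_quartet=3 acc=0x34111 bytes_emitted=0
After char 3 ('8'=60): chars_in_quartet=4 acc=0xD0447C -> emit D0 44 7C, reset; bytes_emitted=3
After char 4 ('j'=35): chars_in_quartet=1 acc=0x23 bytes_emitted=3
After char 5 ('/'=63): chars_in_quartet=2 acc=0x8FF bytes_emitted=3
After char 6 ('M'=12): chars_in_quartet=3 acc=0x23FCC bytes_emitted=3
After char 7 ('h'=33): chars_in_quartet=4 acc=0x8FF321 -> emit 8F F3 21, reset; bytes_emitted=6
After char 8 ('P'=15): chars_in_quartet=1 acc=0xF bytes_emitted=6
After char 9 ('o'=40): chars_in_quartet=2 acc=0x3E8 bytes_emitted=6
After char 10 ('g'=32): chars_in_quartet=3 acc=0xFA20 bytes_emitted=6
Padding '=': partial quartet acc=0xFA20 -> emit 3E 88; bytes_emitted=8

Answer: D0 44 7C 8F F3 21 3E 88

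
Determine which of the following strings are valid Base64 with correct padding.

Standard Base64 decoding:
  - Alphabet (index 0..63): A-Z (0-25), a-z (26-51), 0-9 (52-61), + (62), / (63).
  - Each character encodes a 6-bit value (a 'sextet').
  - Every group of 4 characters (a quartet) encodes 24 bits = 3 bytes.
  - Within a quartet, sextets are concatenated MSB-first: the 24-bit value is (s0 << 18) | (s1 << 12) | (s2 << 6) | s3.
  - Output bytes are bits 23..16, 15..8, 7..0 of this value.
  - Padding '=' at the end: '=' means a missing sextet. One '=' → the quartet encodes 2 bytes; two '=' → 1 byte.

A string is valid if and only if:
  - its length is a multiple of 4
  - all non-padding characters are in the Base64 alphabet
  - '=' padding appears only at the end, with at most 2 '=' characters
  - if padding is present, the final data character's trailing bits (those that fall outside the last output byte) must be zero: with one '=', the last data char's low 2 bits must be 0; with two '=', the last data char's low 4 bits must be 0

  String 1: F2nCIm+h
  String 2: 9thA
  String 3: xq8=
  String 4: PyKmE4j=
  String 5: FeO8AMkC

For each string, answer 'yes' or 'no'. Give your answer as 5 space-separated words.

String 1: 'F2nCIm+h' → valid
String 2: '9thA' → valid
String 3: 'xq8=' → valid
String 4: 'PyKmE4j=' → invalid (bad trailing bits)
String 5: 'FeO8AMkC' → valid

Answer: yes yes yes no yes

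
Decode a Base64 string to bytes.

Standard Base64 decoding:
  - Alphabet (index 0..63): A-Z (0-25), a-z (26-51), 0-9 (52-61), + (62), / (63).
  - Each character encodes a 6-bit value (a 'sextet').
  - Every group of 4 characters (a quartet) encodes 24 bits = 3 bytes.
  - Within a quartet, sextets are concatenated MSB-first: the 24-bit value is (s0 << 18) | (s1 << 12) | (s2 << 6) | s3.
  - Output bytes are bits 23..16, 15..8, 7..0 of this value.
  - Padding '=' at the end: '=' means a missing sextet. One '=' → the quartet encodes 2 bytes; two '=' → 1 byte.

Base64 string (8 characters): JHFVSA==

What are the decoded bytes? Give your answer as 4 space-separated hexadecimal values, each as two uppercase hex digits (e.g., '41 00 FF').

After char 0 ('J'=9): chars_in_quartet=1 acc=0x9 bytes_emitted=0
After char 1 ('H'=7): chars_in_quartet=2 acc=0x247 bytes_emitted=0
After char 2 ('F'=5): chars_in_quartet=3 acc=0x91C5 bytes_emitted=0
After char 3 ('V'=21): chars_in_quartet=4 acc=0x247155 -> emit 24 71 55, reset; bytes_emitted=3
After char 4 ('S'=18): chars_in_quartet=1 acc=0x12 bytes_emitted=3
After char 5 ('A'=0): chars_in_quartet=2 acc=0x480 bytes_emitted=3
Padding '==': partial quartet acc=0x480 -> emit 48; bytes_emitted=4

Answer: 24 71 55 48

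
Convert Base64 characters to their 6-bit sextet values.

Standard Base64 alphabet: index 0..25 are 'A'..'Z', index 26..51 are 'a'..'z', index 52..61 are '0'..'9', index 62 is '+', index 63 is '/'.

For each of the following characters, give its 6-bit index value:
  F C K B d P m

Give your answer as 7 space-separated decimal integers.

'F': A..Z range, ord('F') − ord('A') = 5
'C': A..Z range, ord('C') − ord('A') = 2
'K': A..Z range, ord('K') − ord('A') = 10
'B': A..Z range, ord('B') − ord('A') = 1
'd': a..z range, 26 + ord('d') − ord('a') = 29
'P': A..Z range, ord('P') − ord('A') = 15
'm': a..z range, 26 + ord('m') − ord('a') = 38

Answer: 5 2 10 1 29 15 38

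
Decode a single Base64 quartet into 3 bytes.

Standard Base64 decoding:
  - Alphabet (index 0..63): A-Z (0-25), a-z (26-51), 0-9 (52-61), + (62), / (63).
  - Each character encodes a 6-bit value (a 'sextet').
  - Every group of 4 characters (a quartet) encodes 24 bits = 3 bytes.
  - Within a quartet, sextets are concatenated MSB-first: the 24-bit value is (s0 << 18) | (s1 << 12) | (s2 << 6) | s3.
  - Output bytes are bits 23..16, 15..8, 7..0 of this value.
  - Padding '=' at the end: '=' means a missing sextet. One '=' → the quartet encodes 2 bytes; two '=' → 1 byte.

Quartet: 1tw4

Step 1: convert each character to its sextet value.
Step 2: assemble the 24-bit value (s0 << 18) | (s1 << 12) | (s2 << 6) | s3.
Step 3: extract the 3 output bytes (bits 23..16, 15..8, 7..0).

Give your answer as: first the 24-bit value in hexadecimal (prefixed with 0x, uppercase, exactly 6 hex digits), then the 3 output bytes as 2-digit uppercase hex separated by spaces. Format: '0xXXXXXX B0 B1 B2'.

Answer: 0xD6DC38 D6 DC 38

Derivation:
Sextets: 1=53, t=45, w=48, 4=56
24-bit: (53<<18) | (45<<12) | (48<<6) | 56
      = 0xD40000 | 0x02D000 | 0x000C00 | 0x000038
      = 0xD6DC38
Bytes: (v>>16)&0xFF=D6, (v>>8)&0xFF=DC, v&0xFF=38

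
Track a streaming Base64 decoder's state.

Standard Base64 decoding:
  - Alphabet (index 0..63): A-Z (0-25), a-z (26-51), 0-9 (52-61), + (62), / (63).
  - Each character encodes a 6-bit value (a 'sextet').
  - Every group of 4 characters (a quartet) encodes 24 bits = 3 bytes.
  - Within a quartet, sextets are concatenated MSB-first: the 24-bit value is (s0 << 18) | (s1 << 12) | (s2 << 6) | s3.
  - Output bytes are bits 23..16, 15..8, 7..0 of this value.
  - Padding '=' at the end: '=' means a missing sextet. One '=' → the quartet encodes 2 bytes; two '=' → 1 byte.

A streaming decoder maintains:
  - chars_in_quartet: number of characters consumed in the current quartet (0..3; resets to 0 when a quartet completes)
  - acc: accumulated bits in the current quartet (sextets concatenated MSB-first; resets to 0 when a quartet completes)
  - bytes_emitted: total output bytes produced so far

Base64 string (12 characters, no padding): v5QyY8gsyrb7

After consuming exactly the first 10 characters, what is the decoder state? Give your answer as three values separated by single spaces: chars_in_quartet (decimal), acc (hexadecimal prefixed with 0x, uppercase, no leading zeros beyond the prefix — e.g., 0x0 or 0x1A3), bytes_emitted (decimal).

Answer: 2 0xCAB 6

Derivation:
After char 0 ('v'=47): chars_in_quartet=1 acc=0x2F bytes_emitted=0
After char 1 ('5'=57): chars_in_quartet=2 acc=0xBF9 bytes_emitted=0
After char 2 ('Q'=16): chars_in_quartet=3 acc=0x2FE50 bytes_emitted=0
After char 3 ('y'=50): chars_in_quartet=4 acc=0xBF9432 -> emit BF 94 32, reset; bytes_emitted=3
After char 4 ('Y'=24): chars_in_quartet=1 acc=0x18 bytes_emitted=3
After char 5 ('8'=60): chars_in_quartet=2 acc=0x63C bytes_emitted=3
After char 6 ('g'=32): chars_in_quartet=3 acc=0x18F20 bytes_emitted=3
After char 7 ('s'=44): chars_in_quartet=4 acc=0x63C82C -> emit 63 C8 2C, reset; bytes_emitted=6
After char 8 ('y'=50): chars_in_quartet=1 acc=0x32 bytes_emitted=6
After char 9 ('r'=43): chars_in_quartet=2 acc=0xCAB bytes_emitted=6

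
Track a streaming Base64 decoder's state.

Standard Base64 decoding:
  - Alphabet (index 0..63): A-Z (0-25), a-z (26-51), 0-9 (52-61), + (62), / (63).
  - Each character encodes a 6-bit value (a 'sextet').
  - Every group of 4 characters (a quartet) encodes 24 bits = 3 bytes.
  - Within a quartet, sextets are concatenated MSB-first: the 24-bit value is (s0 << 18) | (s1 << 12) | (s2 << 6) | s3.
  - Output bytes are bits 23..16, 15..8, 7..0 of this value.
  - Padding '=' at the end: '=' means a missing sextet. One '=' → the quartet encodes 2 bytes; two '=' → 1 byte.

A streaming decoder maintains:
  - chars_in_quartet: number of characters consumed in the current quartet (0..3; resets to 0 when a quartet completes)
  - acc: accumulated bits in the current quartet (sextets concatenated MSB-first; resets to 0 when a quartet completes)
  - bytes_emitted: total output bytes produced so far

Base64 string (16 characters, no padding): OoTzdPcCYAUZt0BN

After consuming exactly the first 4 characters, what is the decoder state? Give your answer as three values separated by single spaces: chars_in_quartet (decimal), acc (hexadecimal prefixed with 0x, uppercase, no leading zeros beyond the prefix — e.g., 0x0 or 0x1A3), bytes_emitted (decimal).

Answer: 0 0x0 3

Derivation:
After char 0 ('O'=14): chars_in_quartet=1 acc=0xE bytes_emitted=0
After char 1 ('o'=40): chars_in_quartet=2 acc=0x3A8 bytes_emitted=0
After char 2 ('T'=19): chars_in_quartet=3 acc=0xEA13 bytes_emitted=0
After char 3 ('z'=51): chars_in_quartet=4 acc=0x3A84F3 -> emit 3A 84 F3, reset; bytes_emitted=3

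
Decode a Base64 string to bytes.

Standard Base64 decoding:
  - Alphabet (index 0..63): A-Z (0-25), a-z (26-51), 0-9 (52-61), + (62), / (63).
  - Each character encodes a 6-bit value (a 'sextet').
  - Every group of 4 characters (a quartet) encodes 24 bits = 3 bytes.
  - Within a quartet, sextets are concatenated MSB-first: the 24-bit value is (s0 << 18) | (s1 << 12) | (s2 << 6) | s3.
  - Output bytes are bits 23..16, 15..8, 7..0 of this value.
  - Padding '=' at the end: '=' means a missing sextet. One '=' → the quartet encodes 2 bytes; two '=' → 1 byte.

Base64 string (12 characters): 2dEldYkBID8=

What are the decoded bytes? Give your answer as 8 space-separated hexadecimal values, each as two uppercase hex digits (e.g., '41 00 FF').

Answer: D9 D1 25 75 89 01 20 3F

Derivation:
After char 0 ('2'=54): chars_in_quartet=1 acc=0x36 bytes_emitted=0
After char 1 ('d'=29): chars_in_quartet=2 acc=0xD9D bytes_emitted=0
After char 2 ('E'=4): chars_in_quartet=3 acc=0x36744 bytes_emitted=0
After char 3 ('l'=37): chars_in_quartet=4 acc=0xD9D125 -> emit D9 D1 25, reset; bytes_emitted=3
After char 4 ('d'=29): chars_in_quartet=1 acc=0x1D bytes_emitted=3
After char 5 ('Y'=24): chars_in_quartet=2 acc=0x758 bytes_emitted=3
After char 6 ('k'=36): chars_in_quartet=3 acc=0x1D624 bytes_emitted=3
After char 7 ('B'=1): chars_in_quartet=4 acc=0x758901 -> emit 75 89 01, reset; bytes_emitted=6
After char 8 ('I'=8): chars_in_quartet=1 acc=0x8 bytes_emitted=6
After char 9 ('D'=3): chars_in_quartet=2 acc=0x203 bytes_emitted=6
After char 10 ('8'=60): chars_in_quartet=3 acc=0x80FC bytes_emitted=6
Padding '=': partial quartet acc=0x80FC -> emit 20 3F; bytes_emitted=8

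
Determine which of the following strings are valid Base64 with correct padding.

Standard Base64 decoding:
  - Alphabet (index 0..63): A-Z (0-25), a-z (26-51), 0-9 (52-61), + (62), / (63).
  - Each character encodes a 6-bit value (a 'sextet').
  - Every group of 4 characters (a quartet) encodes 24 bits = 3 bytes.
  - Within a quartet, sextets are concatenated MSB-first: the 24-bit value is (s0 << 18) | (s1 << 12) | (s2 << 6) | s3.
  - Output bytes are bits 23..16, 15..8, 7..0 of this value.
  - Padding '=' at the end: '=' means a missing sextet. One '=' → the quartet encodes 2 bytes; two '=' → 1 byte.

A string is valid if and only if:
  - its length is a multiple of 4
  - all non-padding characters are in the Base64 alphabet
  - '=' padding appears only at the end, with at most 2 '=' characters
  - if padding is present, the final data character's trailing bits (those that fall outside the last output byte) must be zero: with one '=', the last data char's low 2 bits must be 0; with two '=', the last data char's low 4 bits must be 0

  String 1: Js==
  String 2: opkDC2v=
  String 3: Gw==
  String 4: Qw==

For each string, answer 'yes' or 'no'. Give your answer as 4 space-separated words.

Answer: no no yes yes

Derivation:
String 1: 'Js==' → invalid (bad trailing bits)
String 2: 'opkDC2v=' → invalid (bad trailing bits)
String 3: 'Gw==' → valid
String 4: 'Qw==' → valid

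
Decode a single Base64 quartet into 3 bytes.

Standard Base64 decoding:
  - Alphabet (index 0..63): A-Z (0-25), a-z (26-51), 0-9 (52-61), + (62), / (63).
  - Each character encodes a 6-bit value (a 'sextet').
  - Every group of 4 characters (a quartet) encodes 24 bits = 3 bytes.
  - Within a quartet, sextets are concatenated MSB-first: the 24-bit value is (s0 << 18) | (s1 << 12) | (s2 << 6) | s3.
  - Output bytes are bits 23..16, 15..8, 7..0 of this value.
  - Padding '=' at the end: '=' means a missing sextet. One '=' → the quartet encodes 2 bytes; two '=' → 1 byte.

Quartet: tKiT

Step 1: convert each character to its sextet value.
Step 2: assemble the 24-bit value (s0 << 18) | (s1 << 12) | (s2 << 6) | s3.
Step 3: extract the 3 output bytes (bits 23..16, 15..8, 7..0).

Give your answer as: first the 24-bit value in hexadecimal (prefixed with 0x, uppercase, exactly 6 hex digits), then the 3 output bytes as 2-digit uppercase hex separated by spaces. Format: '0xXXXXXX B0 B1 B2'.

Answer: 0xB4A893 B4 A8 93

Derivation:
Sextets: t=45, K=10, i=34, T=19
24-bit: (45<<18) | (10<<12) | (34<<6) | 19
      = 0xB40000 | 0x00A000 | 0x000880 | 0x000013
      = 0xB4A893
Bytes: (v>>16)&0xFF=B4, (v>>8)&0xFF=A8, v&0xFF=93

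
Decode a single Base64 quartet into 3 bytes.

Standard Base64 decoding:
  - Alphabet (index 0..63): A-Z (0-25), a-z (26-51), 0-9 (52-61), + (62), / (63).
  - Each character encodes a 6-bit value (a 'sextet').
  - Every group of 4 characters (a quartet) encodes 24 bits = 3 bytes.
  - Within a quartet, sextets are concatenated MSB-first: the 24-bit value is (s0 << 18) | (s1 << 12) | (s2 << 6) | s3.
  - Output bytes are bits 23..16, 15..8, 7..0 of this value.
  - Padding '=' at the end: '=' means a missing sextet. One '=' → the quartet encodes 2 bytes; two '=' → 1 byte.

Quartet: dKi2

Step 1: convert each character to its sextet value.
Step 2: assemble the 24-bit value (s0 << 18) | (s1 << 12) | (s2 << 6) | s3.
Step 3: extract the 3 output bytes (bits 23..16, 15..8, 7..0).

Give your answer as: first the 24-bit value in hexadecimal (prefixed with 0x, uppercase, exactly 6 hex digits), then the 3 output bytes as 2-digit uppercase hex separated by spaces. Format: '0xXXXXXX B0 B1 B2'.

Answer: 0x74A8B6 74 A8 B6

Derivation:
Sextets: d=29, K=10, i=34, 2=54
24-bit: (29<<18) | (10<<12) | (34<<6) | 54
      = 0x740000 | 0x00A000 | 0x000880 | 0x000036
      = 0x74A8B6
Bytes: (v>>16)&0xFF=74, (v>>8)&0xFF=A8, v&0xFF=B6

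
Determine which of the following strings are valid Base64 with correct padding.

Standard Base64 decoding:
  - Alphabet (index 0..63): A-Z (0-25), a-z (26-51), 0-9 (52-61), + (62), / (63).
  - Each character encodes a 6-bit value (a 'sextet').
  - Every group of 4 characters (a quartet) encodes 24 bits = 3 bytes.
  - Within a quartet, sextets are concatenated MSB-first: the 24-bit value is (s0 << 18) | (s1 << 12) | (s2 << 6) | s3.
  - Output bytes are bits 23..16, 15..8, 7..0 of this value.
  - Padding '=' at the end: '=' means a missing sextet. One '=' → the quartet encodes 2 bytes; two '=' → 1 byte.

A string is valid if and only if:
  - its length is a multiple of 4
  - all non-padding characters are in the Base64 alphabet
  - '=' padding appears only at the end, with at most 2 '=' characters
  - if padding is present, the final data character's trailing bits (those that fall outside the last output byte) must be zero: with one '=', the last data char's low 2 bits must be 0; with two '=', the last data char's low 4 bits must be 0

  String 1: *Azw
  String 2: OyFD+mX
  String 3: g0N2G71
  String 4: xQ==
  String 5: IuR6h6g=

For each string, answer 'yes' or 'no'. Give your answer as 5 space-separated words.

Answer: no no no yes yes

Derivation:
String 1: '*Azw' → invalid (bad char(s): ['*'])
String 2: 'OyFD+mX' → invalid (len=7 not mult of 4)
String 3: 'g0N2G71' → invalid (len=7 not mult of 4)
String 4: 'xQ==' → valid
String 5: 'IuR6h6g=' → valid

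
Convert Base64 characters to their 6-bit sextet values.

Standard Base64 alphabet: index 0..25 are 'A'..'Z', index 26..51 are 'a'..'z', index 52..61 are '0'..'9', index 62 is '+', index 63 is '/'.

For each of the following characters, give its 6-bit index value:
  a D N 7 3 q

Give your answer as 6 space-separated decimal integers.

Answer: 26 3 13 59 55 42

Derivation:
'a': a..z range, 26 + ord('a') − ord('a') = 26
'D': A..Z range, ord('D') − ord('A') = 3
'N': A..Z range, ord('N') − ord('A') = 13
'7': 0..9 range, 52 + ord('7') − ord('0') = 59
'3': 0..9 range, 52 + ord('3') − ord('0') = 55
'q': a..z range, 26 + ord('q') − ord('a') = 42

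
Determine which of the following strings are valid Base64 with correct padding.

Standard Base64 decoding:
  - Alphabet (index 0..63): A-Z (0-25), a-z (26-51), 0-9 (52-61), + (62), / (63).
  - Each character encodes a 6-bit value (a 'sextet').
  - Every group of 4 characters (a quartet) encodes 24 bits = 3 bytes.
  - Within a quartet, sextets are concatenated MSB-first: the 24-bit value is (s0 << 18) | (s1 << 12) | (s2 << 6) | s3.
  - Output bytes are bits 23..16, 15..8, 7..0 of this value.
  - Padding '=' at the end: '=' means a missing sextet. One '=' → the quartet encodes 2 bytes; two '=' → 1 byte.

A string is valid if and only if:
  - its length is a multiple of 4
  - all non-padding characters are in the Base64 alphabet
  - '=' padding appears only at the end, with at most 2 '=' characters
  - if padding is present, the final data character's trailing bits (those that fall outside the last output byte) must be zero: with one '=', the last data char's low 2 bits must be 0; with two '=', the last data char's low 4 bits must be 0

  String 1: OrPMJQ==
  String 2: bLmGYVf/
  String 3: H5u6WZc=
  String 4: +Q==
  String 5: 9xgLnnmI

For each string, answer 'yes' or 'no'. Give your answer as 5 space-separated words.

String 1: 'OrPMJQ==' → valid
String 2: 'bLmGYVf/' → valid
String 3: 'H5u6WZc=' → valid
String 4: '+Q==' → valid
String 5: '9xgLnnmI' → valid

Answer: yes yes yes yes yes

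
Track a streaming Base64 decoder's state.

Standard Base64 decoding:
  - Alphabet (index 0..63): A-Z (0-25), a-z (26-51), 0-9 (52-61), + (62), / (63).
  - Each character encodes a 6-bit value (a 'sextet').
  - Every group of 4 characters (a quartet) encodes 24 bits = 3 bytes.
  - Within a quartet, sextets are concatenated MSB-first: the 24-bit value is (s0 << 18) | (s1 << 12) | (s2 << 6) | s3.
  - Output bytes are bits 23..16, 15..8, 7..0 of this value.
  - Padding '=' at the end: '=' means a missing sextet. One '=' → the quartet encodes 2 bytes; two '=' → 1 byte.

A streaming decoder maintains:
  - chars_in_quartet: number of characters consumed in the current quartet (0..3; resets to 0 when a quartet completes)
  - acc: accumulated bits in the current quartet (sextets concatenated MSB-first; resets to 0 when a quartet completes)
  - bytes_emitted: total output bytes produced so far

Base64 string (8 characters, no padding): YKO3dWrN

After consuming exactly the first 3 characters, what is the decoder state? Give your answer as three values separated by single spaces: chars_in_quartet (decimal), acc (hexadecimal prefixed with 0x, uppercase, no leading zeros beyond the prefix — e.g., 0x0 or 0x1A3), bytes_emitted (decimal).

Answer: 3 0x1828E 0

Derivation:
After char 0 ('Y'=24): chars_in_quartet=1 acc=0x18 bytes_emitted=0
After char 1 ('K'=10): chars_in_quartet=2 acc=0x60A bytes_emitted=0
After char 2 ('O'=14): chars_in_quartet=3 acc=0x1828E bytes_emitted=0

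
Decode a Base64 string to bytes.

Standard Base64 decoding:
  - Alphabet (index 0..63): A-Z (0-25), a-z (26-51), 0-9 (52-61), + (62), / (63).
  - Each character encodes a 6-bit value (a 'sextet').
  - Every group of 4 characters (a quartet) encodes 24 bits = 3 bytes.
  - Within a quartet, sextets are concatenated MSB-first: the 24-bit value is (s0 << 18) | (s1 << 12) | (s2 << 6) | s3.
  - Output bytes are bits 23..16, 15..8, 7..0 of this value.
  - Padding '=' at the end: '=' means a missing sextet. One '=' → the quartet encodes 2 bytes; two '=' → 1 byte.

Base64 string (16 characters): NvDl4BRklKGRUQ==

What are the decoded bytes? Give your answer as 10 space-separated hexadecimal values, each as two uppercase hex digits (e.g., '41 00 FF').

After char 0 ('N'=13): chars_in_quartet=1 acc=0xD bytes_emitted=0
After char 1 ('v'=47): chars_in_quartet=2 acc=0x36F bytes_emitted=0
After char 2 ('D'=3): chars_in_quartet=3 acc=0xDBC3 bytes_emitted=0
After char 3 ('l'=37): chars_in_quartet=4 acc=0x36F0E5 -> emit 36 F0 E5, reset; bytes_emitted=3
After char 4 ('4'=56): chars_in_quartet=1 acc=0x38 bytes_emitted=3
After char 5 ('B'=1): chars_in_quartet=2 acc=0xE01 bytes_emitted=3
After char 6 ('R'=17): chars_in_quartet=3 acc=0x38051 bytes_emitted=3
After char 7 ('k'=36): chars_in_quartet=4 acc=0xE01464 -> emit E0 14 64, reset; bytes_emitted=6
After char 8 ('l'=37): chars_in_quartet=1 acc=0x25 bytes_emitted=6
After char 9 ('K'=10): chars_in_quartet=2 acc=0x94A bytes_emitted=6
After char 10 ('G'=6): chars_in_quartet=3 acc=0x25286 bytes_emitted=6
After char 11 ('R'=17): chars_in_quartet=4 acc=0x94A191 -> emit 94 A1 91, reset; bytes_emitted=9
After char 12 ('U'=20): chars_in_quartet=1 acc=0x14 bytes_emitted=9
After char 13 ('Q'=16): chars_in_quartet=2 acc=0x510 bytes_emitted=9
Padding '==': partial quartet acc=0x510 -> emit 51; bytes_emitted=10

Answer: 36 F0 E5 E0 14 64 94 A1 91 51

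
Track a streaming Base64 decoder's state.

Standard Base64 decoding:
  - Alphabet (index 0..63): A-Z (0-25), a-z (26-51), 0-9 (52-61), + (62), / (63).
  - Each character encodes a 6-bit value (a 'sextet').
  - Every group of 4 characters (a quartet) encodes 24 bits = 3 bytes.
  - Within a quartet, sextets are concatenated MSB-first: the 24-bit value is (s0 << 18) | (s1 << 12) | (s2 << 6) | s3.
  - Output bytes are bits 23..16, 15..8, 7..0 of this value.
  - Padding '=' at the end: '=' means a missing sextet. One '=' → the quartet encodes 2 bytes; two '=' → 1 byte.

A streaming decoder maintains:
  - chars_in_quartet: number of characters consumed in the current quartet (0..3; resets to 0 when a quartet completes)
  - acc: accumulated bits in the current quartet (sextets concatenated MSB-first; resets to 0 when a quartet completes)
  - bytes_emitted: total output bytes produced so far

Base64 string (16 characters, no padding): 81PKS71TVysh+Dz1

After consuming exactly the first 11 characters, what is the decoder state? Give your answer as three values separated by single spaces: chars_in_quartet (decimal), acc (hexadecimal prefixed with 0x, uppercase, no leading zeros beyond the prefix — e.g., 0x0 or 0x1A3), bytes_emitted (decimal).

Answer: 3 0x15CAC 6

Derivation:
After char 0 ('8'=60): chars_in_quartet=1 acc=0x3C bytes_emitted=0
After char 1 ('1'=53): chars_in_quartet=2 acc=0xF35 bytes_emitted=0
After char 2 ('P'=15): chars_in_quartet=3 acc=0x3CD4F bytes_emitted=0
After char 3 ('K'=10): chars_in_quartet=4 acc=0xF353CA -> emit F3 53 CA, reset; bytes_emitted=3
After char 4 ('S'=18): chars_in_quartet=1 acc=0x12 bytes_emitted=3
After char 5 ('7'=59): chars_in_quartet=2 acc=0x4BB bytes_emitted=3
After char 6 ('1'=53): chars_in_quartet=3 acc=0x12EF5 bytes_emitted=3
After char 7 ('T'=19): chars_in_quartet=4 acc=0x4BBD53 -> emit 4B BD 53, reset; bytes_emitted=6
After char 8 ('V'=21): chars_in_quartet=1 acc=0x15 bytes_emitted=6
After char 9 ('y'=50): chars_in_quartet=2 acc=0x572 bytes_emitted=6
After char 10 ('s'=44): chars_in_quartet=3 acc=0x15CAC bytes_emitted=6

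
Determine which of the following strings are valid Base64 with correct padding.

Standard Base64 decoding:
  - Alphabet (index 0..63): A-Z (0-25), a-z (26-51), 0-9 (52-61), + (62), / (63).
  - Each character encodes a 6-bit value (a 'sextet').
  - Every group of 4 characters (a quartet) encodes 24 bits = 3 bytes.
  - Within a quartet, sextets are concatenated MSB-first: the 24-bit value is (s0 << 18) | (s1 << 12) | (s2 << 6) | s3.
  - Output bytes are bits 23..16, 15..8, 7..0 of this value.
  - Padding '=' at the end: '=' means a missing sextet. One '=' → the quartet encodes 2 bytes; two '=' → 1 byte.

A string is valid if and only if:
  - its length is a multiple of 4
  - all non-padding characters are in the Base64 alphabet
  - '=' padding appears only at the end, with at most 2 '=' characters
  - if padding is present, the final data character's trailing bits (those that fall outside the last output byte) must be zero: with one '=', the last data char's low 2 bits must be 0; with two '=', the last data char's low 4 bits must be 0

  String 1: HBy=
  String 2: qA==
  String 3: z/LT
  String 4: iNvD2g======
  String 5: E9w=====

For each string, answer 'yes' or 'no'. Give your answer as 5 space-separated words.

String 1: 'HBy=' → invalid (bad trailing bits)
String 2: 'qA==' → valid
String 3: 'z/LT' → valid
String 4: 'iNvD2g======' → invalid (6 pad chars (max 2))
String 5: 'E9w=====' → invalid (5 pad chars (max 2))

Answer: no yes yes no no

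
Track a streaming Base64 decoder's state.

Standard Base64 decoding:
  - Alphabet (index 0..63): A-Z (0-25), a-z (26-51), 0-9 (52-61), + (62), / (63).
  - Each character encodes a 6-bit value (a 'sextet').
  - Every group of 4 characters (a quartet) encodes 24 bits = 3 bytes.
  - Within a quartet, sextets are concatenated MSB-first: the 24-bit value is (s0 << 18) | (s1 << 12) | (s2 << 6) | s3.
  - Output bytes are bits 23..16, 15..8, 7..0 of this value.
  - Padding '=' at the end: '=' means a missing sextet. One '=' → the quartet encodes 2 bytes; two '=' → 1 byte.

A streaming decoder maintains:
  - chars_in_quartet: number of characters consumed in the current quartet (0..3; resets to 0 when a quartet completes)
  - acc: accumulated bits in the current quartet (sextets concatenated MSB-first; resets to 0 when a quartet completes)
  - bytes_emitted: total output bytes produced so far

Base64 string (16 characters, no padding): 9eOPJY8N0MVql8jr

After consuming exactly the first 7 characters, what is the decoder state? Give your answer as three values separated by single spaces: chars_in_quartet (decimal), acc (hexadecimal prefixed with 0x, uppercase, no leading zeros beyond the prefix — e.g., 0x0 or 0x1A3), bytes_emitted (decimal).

After char 0 ('9'=61): chars_in_quartet=1 acc=0x3D bytes_emitted=0
After char 1 ('e'=30): chars_in_quartet=2 acc=0xF5E bytes_emitted=0
After char 2 ('O'=14): chars_in_quartet=3 acc=0x3D78E bytes_emitted=0
After char 3 ('P'=15): chars_in_quartet=4 acc=0xF5E38F -> emit F5 E3 8F, reset; bytes_emitted=3
After char 4 ('J'=9): chars_in_quartet=1 acc=0x9 bytes_emitted=3
After char 5 ('Y'=24): chars_in_quartet=2 acc=0x258 bytes_emitted=3
After char 6 ('8'=60): chars_in_quartet=3 acc=0x963C bytes_emitted=3

Answer: 3 0x963C 3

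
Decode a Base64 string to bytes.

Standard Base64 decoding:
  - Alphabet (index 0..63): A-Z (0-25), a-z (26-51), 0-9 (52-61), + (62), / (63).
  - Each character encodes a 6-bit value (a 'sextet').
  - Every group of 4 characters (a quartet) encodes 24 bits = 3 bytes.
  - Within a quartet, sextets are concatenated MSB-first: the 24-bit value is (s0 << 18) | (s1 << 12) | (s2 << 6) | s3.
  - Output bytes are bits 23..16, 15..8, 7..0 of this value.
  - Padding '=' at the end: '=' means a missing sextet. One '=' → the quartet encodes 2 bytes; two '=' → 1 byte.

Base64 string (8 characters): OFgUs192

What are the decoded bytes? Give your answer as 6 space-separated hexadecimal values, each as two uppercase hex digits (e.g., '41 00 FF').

After char 0 ('O'=14): chars_in_quartet=1 acc=0xE bytes_emitted=0
After char 1 ('F'=5): chars_in_quartet=2 acc=0x385 bytes_emitted=0
After char 2 ('g'=32): chars_in_quartet=3 acc=0xE160 bytes_emitted=0
After char 3 ('U'=20): chars_in_quartet=4 acc=0x385814 -> emit 38 58 14, reset; bytes_emitted=3
After char 4 ('s'=44): chars_in_quartet=1 acc=0x2C bytes_emitted=3
After char 5 ('1'=53): chars_in_quartet=2 acc=0xB35 bytes_emitted=3
After char 6 ('9'=61): chars_in_quartet=3 acc=0x2CD7D bytes_emitted=3
After char 7 ('2'=54): chars_in_quartet=4 acc=0xB35F76 -> emit B3 5F 76, reset; bytes_emitted=6

Answer: 38 58 14 B3 5F 76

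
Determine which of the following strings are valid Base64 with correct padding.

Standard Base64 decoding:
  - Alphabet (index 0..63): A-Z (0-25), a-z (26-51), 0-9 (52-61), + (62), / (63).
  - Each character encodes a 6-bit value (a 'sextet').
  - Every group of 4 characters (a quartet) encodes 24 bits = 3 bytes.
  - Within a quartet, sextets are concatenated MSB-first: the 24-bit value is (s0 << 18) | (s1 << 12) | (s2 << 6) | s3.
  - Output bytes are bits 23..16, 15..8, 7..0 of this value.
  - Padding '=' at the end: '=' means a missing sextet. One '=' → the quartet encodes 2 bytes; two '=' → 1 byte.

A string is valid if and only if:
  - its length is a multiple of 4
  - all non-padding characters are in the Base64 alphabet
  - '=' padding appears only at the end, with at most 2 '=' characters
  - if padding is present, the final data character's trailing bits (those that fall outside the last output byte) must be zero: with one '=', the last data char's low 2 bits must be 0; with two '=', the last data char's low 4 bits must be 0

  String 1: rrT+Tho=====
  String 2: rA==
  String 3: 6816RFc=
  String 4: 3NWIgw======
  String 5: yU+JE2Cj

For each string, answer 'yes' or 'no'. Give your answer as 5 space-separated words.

Answer: no yes yes no yes

Derivation:
String 1: 'rrT+Tho=====' → invalid (5 pad chars (max 2))
String 2: 'rA==' → valid
String 3: '6816RFc=' → valid
String 4: '3NWIgw======' → invalid (6 pad chars (max 2))
String 5: 'yU+JE2Cj' → valid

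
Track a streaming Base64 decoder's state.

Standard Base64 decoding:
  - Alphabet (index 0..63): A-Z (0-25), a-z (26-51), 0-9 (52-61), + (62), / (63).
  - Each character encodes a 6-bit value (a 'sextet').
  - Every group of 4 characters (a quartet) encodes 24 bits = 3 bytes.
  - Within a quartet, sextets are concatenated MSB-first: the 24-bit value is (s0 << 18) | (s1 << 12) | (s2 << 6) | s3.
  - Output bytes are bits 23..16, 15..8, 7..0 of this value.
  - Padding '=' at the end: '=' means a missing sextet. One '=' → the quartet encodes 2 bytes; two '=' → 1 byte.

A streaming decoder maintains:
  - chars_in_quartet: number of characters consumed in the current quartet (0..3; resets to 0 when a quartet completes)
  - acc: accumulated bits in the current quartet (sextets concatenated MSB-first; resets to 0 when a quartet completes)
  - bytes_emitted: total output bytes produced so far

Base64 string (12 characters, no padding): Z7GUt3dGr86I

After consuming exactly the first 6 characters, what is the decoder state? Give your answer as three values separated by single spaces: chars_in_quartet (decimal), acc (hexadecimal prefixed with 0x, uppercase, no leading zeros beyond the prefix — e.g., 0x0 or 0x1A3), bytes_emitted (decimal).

Answer: 2 0xB77 3

Derivation:
After char 0 ('Z'=25): chars_in_quartet=1 acc=0x19 bytes_emitted=0
After char 1 ('7'=59): chars_in_quartet=2 acc=0x67B bytes_emitted=0
After char 2 ('G'=6): chars_in_quartet=3 acc=0x19EC6 bytes_emitted=0
After char 3 ('U'=20): chars_in_quartet=4 acc=0x67B194 -> emit 67 B1 94, reset; bytes_emitted=3
After char 4 ('t'=45): chars_in_quartet=1 acc=0x2D bytes_emitted=3
After char 5 ('3'=55): chars_in_quartet=2 acc=0xB77 bytes_emitted=3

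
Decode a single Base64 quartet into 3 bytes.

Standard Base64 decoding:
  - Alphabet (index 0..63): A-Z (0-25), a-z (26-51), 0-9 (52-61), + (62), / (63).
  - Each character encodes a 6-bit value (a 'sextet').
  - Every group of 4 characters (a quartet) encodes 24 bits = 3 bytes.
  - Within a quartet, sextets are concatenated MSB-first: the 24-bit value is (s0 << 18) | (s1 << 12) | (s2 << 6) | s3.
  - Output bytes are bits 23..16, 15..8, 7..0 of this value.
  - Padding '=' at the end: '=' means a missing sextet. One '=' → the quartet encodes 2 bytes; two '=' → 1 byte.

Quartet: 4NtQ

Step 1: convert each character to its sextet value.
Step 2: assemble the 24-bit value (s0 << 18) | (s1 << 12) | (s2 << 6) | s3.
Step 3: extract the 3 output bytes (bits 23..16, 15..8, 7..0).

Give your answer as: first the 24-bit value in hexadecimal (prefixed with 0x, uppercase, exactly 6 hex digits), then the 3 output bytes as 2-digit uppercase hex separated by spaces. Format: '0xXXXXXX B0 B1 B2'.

Answer: 0xE0DB50 E0 DB 50

Derivation:
Sextets: 4=56, N=13, t=45, Q=16
24-bit: (56<<18) | (13<<12) | (45<<6) | 16
      = 0xE00000 | 0x00D000 | 0x000B40 | 0x000010
      = 0xE0DB50
Bytes: (v>>16)&0xFF=E0, (v>>8)&0xFF=DB, v&0xFF=50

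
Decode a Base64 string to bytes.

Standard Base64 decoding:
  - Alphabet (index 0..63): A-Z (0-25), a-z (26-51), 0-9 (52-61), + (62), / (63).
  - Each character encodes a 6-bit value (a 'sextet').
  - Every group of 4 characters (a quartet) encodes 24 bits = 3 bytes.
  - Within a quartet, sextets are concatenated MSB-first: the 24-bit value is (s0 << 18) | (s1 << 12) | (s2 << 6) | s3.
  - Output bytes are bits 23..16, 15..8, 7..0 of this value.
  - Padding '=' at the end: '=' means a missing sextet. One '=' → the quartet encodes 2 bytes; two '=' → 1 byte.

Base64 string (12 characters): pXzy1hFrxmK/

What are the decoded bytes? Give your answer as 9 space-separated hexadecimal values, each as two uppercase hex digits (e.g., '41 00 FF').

After char 0 ('p'=41): chars_in_quartet=1 acc=0x29 bytes_emitted=0
After char 1 ('X'=23): chars_in_quartet=2 acc=0xA57 bytes_emitted=0
After char 2 ('z'=51): chars_in_quartet=3 acc=0x295F3 bytes_emitted=0
After char 3 ('y'=50): chars_in_quartet=4 acc=0xA57CF2 -> emit A5 7C F2, reset; bytes_emitted=3
After char 4 ('1'=53): chars_in_quartet=1 acc=0x35 bytes_emitted=3
After char 5 ('h'=33): chars_in_quartet=2 acc=0xD61 bytes_emitted=3
After char 6 ('F'=5): chars_in_quartet=3 acc=0x35845 bytes_emitted=3
After char 7 ('r'=43): chars_in_quartet=4 acc=0xD6116B -> emit D6 11 6B, reset; bytes_emitted=6
After char 8 ('x'=49): chars_in_quartet=1 acc=0x31 bytes_emitted=6
After char 9 ('m'=38): chars_in_quartet=2 acc=0xC66 bytes_emitted=6
After char 10 ('K'=10): chars_in_quartet=3 acc=0x3198A bytes_emitted=6
After char 11 ('/'=63): chars_in_quartet=4 acc=0xC662BF -> emit C6 62 BF, reset; bytes_emitted=9

Answer: A5 7C F2 D6 11 6B C6 62 BF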